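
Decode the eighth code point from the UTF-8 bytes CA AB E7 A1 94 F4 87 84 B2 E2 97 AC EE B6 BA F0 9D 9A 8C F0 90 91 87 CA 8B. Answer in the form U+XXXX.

U+028B

Offset 0: leading byte 0xCA = 11001010 → 2-byte char #1 = CA AB.
Offset 2: leading byte 0xE7 = 11100111 → 3-byte char #2 = E7 A1 94.
Offset 5: leading byte 0xF4 = 11110100 → 4-byte char #3 = F4 87 84 B2.
Offset 9: leading byte 0xE2 = 11100010 → 3-byte char #4 = E2 97 AC.
Offset 12: leading byte 0xEE = 11101110 → 3-byte char #5 = EE B6 BA.
Offset 15: leading byte 0xF0 = 11110000 → 4-byte char #6 = F0 9D 9A 8C.
Offset 19: leading byte 0xF0 = 11110000 → 4-byte char #7 = F0 90 91 87.
Offset 23: leading byte 0xCA = 11001010 → 2-byte char #8 = CA 8B.
Leading byte 0xCA = 11001010 matches 110xxxxx → 2-byte sequence.
Byte 1: 0xCA = 11001010, payload 01010 (5 bits).
Byte 2: 0x8B = 10001011 (10xxxxxx ✓), payload 001011.
Concatenate: 01010001011 = 0x28B (11 bits → U+028B).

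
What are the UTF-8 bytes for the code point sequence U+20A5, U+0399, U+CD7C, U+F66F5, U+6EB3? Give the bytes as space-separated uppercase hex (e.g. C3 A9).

U+20A5: 3-byte form → E2 82 A5.
U+0399: 2-byte form → CE 99.
U+CD7C: 3-byte form → EC B5 BC.
U+F66F5: 4-byte form → F3 B6 9B B5.
U+6EB3: 3-byte form → E6 BA B3.
Concatenated (15 bytes): E2 82 A5 CE 99 EC B5 BC F3 B6 9B B5 E6 BA B3.

E2 82 A5 CE 99 EC B5 BC F3 B6 9B B5 E6 BA B3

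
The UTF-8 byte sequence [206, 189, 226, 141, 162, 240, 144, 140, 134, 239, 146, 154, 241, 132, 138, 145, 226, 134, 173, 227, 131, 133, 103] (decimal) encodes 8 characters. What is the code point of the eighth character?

U+0067

Offset 0: leading byte 0xCE = 11001110 → 2-byte char #1 = CE BD.
Offset 2: leading byte 0xE2 = 11100010 → 3-byte char #2 = E2 8D A2.
Offset 5: leading byte 0xF0 = 11110000 → 4-byte char #3 = F0 90 8C 86.
Offset 9: leading byte 0xEF = 11101111 → 3-byte char #4 = EF 92 9A.
Offset 12: leading byte 0xF1 = 11110001 → 4-byte char #5 = F1 84 8A 91.
Offset 16: leading byte 0xE2 = 11100010 → 3-byte char #6 = E2 86 AD.
Offset 19: leading byte 0xE3 = 11100011 → 3-byte char #7 = E3 83 85.
Offset 22: leading byte 0x67 = 01100111 → 1-byte char #8 = 67.
Leading byte 0x67 = 01100111 matches 0xxxxxxx → 1-byte sequence.
Byte 1: 0x67 = 01100111, payload 1100111 (7 bits).
Concatenate: 1100111 = 0x67 (7 bits → U+0067).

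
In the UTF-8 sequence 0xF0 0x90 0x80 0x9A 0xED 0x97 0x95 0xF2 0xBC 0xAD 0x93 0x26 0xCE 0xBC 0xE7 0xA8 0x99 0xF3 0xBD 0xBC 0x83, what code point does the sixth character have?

Offset 0: leading byte 0xF0 = 11110000 → 4-byte char #1 = F0 90 80 9A.
Offset 4: leading byte 0xED = 11101101 → 3-byte char #2 = ED 97 95.
Offset 7: leading byte 0xF2 = 11110010 → 4-byte char #3 = F2 BC AD 93.
Offset 11: leading byte 0x26 = 00100110 → 1-byte char #4 = 26.
Offset 12: leading byte 0xCE = 11001110 → 2-byte char #5 = CE BC.
Offset 14: leading byte 0xE7 = 11100111 → 3-byte char #6 = E7 A8 99.
Leading byte 0xE7 = 11100111 matches 1110xxxx → 3-byte sequence.
Byte 1: 0xE7 = 11100111, payload 0111 (4 bits).
Byte 2: 0xA8 = 10101000 (10xxxxxx ✓), payload 101000.
Byte 3: 0x99 = 10011001 (10xxxxxx ✓), payload 011001.
Concatenate: 0111101000011001 = 0x7A19 (16 bits → U+7A19).

U+7A19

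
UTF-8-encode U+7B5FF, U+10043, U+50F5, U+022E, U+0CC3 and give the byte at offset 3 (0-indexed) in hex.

U+7B5FF → 4-byte form F1 BB 97 BF at offsets 0–3.
Offset 3 falls in char 1's range; it's byte 4 of F1 BB 97 BF = 0xBF.

0xBF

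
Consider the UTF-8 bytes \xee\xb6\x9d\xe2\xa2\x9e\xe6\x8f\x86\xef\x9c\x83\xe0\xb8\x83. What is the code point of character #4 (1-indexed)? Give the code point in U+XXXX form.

U+F703

Offset 0: leading byte 0xEE = 11101110 → 3-byte char #1 = EE B6 9D.
Offset 3: leading byte 0xE2 = 11100010 → 3-byte char #2 = E2 A2 9E.
Offset 6: leading byte 0xE6 = 11100110 → 3-byte char #3 = E6 8F 86.
Offset 9: leading byte 0xEF = 11101111 → 3-byte char #4 = EF 9C 83.
Leading byte 0xEF = 11101111 matches 1110xxxx → 3-byte sequence.
Byte 1: 0xEF = 11101111, payload 1111 (4 bits).
Byte 2: 0x9C = 10011100 (10xxxxxx ✓), payload 011100.
Byte 3: 0x83 = 10000011 (10xxxxxx ✓), payload 000011.
Concatenate: 1111011100000011 = 0xF703 (16 bits → U+F703).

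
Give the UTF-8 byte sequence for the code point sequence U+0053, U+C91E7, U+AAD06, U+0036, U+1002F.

U+0053: 1-byte form → 53.
U+C91E7: 4-byte form → F3 89 87 A7.
U+AAD06: 4-byte form → F2 AA B4 86.
U+0036: 1-byte form → 36.
U+1002F: 4-byte form → F0 90 80 AF.
Concatenated (14 bytes): 53 F3 89 87 A7 F2 AA B4 86 36 F0 90 80 AF.

53 F3 89 87 A7 F2 AA B4 86 36 F0 90 80 AF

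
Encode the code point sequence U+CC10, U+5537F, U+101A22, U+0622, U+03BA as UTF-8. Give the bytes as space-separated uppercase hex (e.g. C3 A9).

EC B0 90 F1 95 8D BF F4 81 A8 A2 D8 A2 CE BA

U+CC10: 3-byte form → EC B0 90.
U+5537F: 4-byte form → F1 95 8D BF.
U+101A22: 4-byte form → F4 81 A8 A2.
U+0622: 2-byte form → D8 A2.
U+03BA: 2-byte form → CE BA.
Concatenated (15 bytes): EC B0 90 F1 95 8D BF F4 81 A8 A2 D8 A2 CE BA.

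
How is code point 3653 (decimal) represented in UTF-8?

E0 B9 85

U+0E45 = 0xE45 = 3653 decimal. In range U+0800–U+FFFF → 3-byte form: 1110xxxx 10xxxxxx 10xxxxxx.
Binary (16 bits): 0000111001000101.
Split 4+6+6: 0000 | 111001 | 000101.
Byte 1: 11100000 = 0xE0.
Byte 2: 10111001 = 0xB9.
Byte 3: 10000101 = 0x85.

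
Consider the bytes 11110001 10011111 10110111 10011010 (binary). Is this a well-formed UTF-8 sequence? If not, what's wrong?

Leading byte 0xF1 = 11110001 → 4-byte form.
Continuation bytes 0x9F=10011111, 0xB7=10110111, 0x9A=10011010 all match 10xxxxxx.
Decoded value 0x5FDDA is ≥ 0x10000 (shortest form) and not a surrogate.

valid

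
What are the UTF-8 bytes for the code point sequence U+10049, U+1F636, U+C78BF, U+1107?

F0 90 81 89 F0 9F 98 B6 F3 87 A2 BF E1 84 87

U+10049: 4-byte form → F0 90 81 89.
U+1F636: 4-byte form → F0 9F 98 B6.
U+C78BF: 4-byte form → F3 87 A2 BF.
U+1107: 3-byte form → E1 84 87.
Concatenated (15 bytes): F0 90 81 89 F0 9F 98 B6 F3 87 A2 BF E1 84 87.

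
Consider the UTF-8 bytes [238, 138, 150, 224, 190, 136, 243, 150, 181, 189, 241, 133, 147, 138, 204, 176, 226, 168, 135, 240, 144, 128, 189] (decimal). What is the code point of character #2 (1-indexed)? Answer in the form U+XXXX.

Offset 0: leading byte 0xEE = 11101110 → 3-byte char #1 = EE 8A 96.
Offset 3: leading byte 0xE0 = 11100000 → 3-byte char #2 = E0 BE 88.
Leading byte 0xE0 = 11100000 matches 1110xxxx → 3-byte sequence.
Byte 1: 0xE0 = 11100000, payload 0000 (4 bits).
Byte 2: 0xBE = 10111110 (10xxxxxx ✓), payload 111110.
Byte 3: 0x88 = 10001000 (10xxxxxx ✓), payload 001000.
Concatenate: 0000111110001000 = 0xF88 (16 bits → U+0F88).

U+0F88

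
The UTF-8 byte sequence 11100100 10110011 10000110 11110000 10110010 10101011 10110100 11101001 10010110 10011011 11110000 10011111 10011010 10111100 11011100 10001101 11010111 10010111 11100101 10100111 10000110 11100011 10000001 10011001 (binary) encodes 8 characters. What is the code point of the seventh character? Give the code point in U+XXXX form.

U+59C6

Offset 0: leading byte 0xE4 = 11100100 → 3-byte char #1 = E4 B3 86.
Offset 3: leading byte 0xF0 = 11110000 → 4-byte char #2 = F0 B2 AB B4.
Offset 7: leading byte 0xE9 = 11101001 → 3-byte char #3 = E9 96 9B.
Offset 10: leading byte 0xF0 = 11110000 → 4-byte char #4 = F0 9F 9A BC.
Offset 14: leading byte 0xDC = 11011100 → 2-byte char #5 = DC 8D.
Offset 16: leading byte 0xD7 = 11010111 → 2-byte char #6 = D7 97.
Offset 18: leading byte 0xE5 = 11100101 → 3-byte char #7 = E5 A7 86.
Leading byte 0xE5 = 11100101 matches 1110xxxx → 3-byte sequence.
Byte 1: 0xE5 = 11100101, payload 0101 (4 bits).
Byte 2: 0xA7 = 10100111 (10xxxxxx ✓), payload 100111.
Byte 3: 0x86 = 10000110 (10xxxxxx ✓), payload 000110.
Concatenate: 0101100111000110 = 0x59C6 (16 bits → U+59C6).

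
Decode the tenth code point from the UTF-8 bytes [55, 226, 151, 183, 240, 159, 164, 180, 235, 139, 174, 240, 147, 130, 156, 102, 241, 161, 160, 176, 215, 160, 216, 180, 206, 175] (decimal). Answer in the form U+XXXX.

Offset 0: leading byte 0x37 = 00110111 → 1-byte char #1 = 37.
Offset 1: leading byte 0xE2 = 11100010 → 3-byte char #2 = E2 97 B7.
Offset 4: leading byte 0xF0 = 11110000 → 4-byte char #3 = F0 9F A4 B4.
Offset 8: leading byte 0xEB = 11101011 → 3-byte char #4 = EB 8B AE.
Offset 11: leading byte 0xF0 = 11110000 → 4-byte char #5 = F0 93 82 9C.
Offset 15: leading byte 0x66 = 01100110 → 1-byte char #6 = 66.
Offset 16: leading byte 0xF1 = 11110001 → 4-byte char #7 = F1 A1 A0 B0.
Offset 20: leading byte 0xD7 = 11010111 → 2-byte char #8 = D7 A0.
Offset 22: leading byte 0xD8 = 11011000 → 2-byte char #9 = D8 B4.
Offset 24: leading byte 0xCE = 11001110 → 2-byte char #10 = CE AF.
Leading byte 0xCE = 11001110 matches 110xxxxx → 2-byte sequence.
Byte 1: 0xCE = 11001110, payload 01110 (5 bits).
Byte 2: 0xAF = 10101111 (10xxxxxx ✓), payload 101111.
Concatenate: 01110101111 = 0x3AF (11 bits → U+03AF).

U+03AF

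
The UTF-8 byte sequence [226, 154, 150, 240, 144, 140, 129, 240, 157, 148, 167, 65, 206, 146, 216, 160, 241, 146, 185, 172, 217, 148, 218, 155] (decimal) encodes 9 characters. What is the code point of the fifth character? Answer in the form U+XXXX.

Offset 0: leading byte 0xE2 = 11100010 → 3-byte char #1 = E2 9A 96.
Offset 3: leading byte 0xF0 = 11110000 → 4-byte char #2 = F0 90 8C 81.
Offset 7: leading byte 0xF0 = 11110000 → 4-byte char #3 = F0 9D 94 A7.
Offset 11: leading byte 0x41 = 01000001 → 1-byte char #4 = 41.
Offset 12: leading byte 0xCE = 11001110 → 2-byte char #5 = CE 92.
Leading byte 0xCE = 11001110 matches 110xxxxx → 2-byte sequence.
Byte 1: 0xCE = 11001110, payload 01110 (5 bits).
Byte 2: 0x92 = 10010010 (10xxxxxx ✓), payload 010010.
Concatenate: 01110010010 = 0x392 (11 bits → U+0392).

U+0392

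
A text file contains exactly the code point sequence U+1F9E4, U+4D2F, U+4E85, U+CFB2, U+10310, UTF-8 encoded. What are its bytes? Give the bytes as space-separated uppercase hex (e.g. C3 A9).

F0 9F A7 A4 E4 B4 AF E4 BA 85 EC BE B2 F0 90 8C 90

U+1F9E4: 4-byte form → F0 9F A7 A4.
U+4D2F: 3-byte form → E4 B4 AF.
U+4E85: 3-byte form → E4 BA 85.
U+CFB2: 3-byte form → EC BE B2.
U+10310: 4-byte form → F0 90 8C 90.
Concatenated (17 bytes): F0 9F A7 A4 E4 B4 AF E4 BA 85 EC BE B2 F0 90 8C 90.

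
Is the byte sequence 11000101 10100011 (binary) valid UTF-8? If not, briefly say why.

valid

Leading byte 0xC5 = 11000101 → 2-byte form.
Continuation bytes 0xA3=10100011 all match 10xxxxxx.
Decoded value 0x163 is ≥ 0x80 (shortest form) and not a surrogate.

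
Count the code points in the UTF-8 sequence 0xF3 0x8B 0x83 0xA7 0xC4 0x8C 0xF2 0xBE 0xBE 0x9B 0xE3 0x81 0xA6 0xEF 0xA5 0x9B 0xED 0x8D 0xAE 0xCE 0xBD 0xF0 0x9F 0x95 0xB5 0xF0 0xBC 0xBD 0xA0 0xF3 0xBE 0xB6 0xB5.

Byte at offset 0: 0xF3 = 11110011 → 4-byte char (#1). Advance 4.
Byte at offset 4: 0xC4 = 11000100 → 2-byte char (#2). Advance 2.
Byte at offset 6: 0xF2 = 11110010 → 4-byte char (#3). Advance 4.
Byte at offset 10: 0xE3 = 11100011 → 3-byte char (#4). Advance 3.
Byte at offset 13: 0xEF = 11101111 → 3-byte char (#5). Advance 3.
Byte at offset 16: 0xED = 11101101 → 3-byte char (#6). Advance 3.
Byte at offset 19: 0xCE = 11001110 → 2-byte char (#7). Advance 2.
Byte at offset 21: 0xF0 = 11110000 → 4-byte char (#8). Advance 4.
Byte at offset 25: 0xF0 = 11110000 → 4-byte char (#9). Advance 4.
Byte at offset 29: 0xF3 = 11110011 → 4-byte char (#10). Advance 4.
Reached end at offset 33 after 10 code points.

10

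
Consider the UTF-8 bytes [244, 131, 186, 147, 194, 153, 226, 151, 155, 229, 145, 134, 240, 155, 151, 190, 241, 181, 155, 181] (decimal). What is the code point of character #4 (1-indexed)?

Offset 0: leading byte 0xF4 = 11110100 → 4-byte char #1 = F4 83 BA 93.
Offset 4: leading byte 0xC2 = 11000010 → 2-byte char #2 = C2 99.
Offset 6: leading byte 0xE2 = 11100010 → 3-byte char #3 = E2 97 9B.
Offset 9: leading byte 0xE5 = 11100101 → 3-byte char #4 = E5 91 86.
Leading byte 0xE5 = 11100101 matches 1110xxxx → 3-byte sequence.
Byte 1: 0xE5 = 11100101, payload 0101 (4 bits).
Byte 2: 0x91 = 10010001 (10xxxxxx ✓), payload 010001.
Byte 3: 0x86 = 10000110 (10xxxxxx ✓), payload 000110.
Concatenate: 0101010001000110 = 0x5446 (16 bits → U+5446).

U+5446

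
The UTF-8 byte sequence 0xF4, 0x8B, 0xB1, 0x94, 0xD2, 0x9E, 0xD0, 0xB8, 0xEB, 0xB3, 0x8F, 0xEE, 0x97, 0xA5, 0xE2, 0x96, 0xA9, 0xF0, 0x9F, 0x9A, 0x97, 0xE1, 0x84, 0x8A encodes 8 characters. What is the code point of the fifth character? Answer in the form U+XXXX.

U+E5E5

Offset 0: leading byte 0xF4 = 11110100 → 4-byte char #1 = F4 8B B1 94.
Offset 4: leading byte 0xD2 = 11010010 → 2-byte char #2 = D2 9E.
Offset 6: leading byte 0xD0 = 11010000 → 2-byte char #3 = D0 B8.
Offset 8: leading byte 0xEB = 11101011 → 3-byte char #4 = EB B3 8F.
Offset 11: leading byte 0xEE = 11101110 → 3-byte char #5 = EE 97 A5.
Leading byte 0xEE = 11101110 matches 1110xxxx → 3-byte sequence.
Byte 1: 0xEE = 11101110, payload 1110 (4 bits).
Byte 2: 0x97 = 10010111 (10xxxxxx ✓), payload 010111.
Byte 3: 0xA5 = 10100101 (10xxxxxx ✓), payload 100101.
Concatenate: 1110010111100101 = 0xE5E5 (16 bits → U+E5E5).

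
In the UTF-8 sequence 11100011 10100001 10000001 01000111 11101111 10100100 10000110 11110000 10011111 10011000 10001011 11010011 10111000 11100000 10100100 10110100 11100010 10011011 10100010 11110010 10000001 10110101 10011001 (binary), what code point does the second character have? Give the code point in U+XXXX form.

U+0047

Offset 0: leading byte 0xE3 = 11100011 → 3-byte char #1 = E3 A1 81.
Offset 3: leading byte 0x47 = 01000111 → 1-byte char #2 = 47.
Leading byte 0x47 = 01000111 matches 0xxxxxxx → 1-byte sequence.
Byte 1: 0x47 = 01000111, payload 1000111 (7 bits).
Concatenate: 1000111 = 0x47 (7 bits → U+0047).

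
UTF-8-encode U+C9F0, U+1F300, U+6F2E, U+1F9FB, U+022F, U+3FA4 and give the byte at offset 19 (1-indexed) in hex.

1-indexed offset 19 is 0-indexed offset 18.
U+C9F0 → 3-byte form EC A7 B0 at offsets 0–2.
U+1F300 → 4-byte form F0 9F 8C 80 at offsets 3–6.
U+6F2E → 3-byte form E6 BC AE at offsets 7–9.
U+1F9FB → 4-byte form F0 9F A7 BB at offsets 10–13.
U+022F → 2-byte form C8 AF at offsets 14–15.
U+3FA4 → 3-byte form E3 BE A4 at offsets 16–18.
Offset 18 falls in char 6's range; it's byte 3 of E3 BE A4 = 0xA4.

0xA4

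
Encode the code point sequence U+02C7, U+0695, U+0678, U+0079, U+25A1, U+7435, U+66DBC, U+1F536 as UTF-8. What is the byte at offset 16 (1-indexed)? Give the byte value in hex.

0xB6

1-indexed offset 16 is 0-indexed offset 15.
U+02C7 → 2-byte form CB 87 at offsets 0–1.
U+0695 → 2-byte form DA 95 at offsets 2–3.
U+0678 → 2-byte form D9 B8 at offsets 4–5.
U+0079 → 1-byte form 79 at offsets 6–6.
U+25A1 → 3-byte form E2 96 A1 at offsets 7–9.
U+7435 → 3-byte form E7 90 B5 at offsets 10–12.
U+66DBC → 4-byte form F1 A6 B6 BC at offsets 13–16.
Offset 15 falls in char 7's range; it's byte 3 of F1 A6 B6 BC = 0xB6.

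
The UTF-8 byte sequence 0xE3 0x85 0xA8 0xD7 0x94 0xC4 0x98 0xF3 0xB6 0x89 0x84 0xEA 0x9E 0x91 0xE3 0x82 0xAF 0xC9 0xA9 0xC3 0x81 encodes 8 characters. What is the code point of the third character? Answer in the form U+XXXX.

Offset 0: leading byte 0xE3 = 11100011 → 3-byte char #1 = E3 85 A8.
Offset 3: leading byte 0xD7 = 11010111 → 2-byte char #2 = D7 94.
Offset 5: leading byte 0xC4 = 11000100 → 2-byte char #3 = C4 98.
Leading byte 0xC4 = 11000100 matches 110xxxxx → 2-byte sequence.
Byte 1: 0xC4 = 11000100, payload 00100 (5 bits).
Byte 2: 0x98 = 10011000 (10xxxxxx ✓), payload 011000.
Concatenate: 00100011000 = 0x118 (11 bits → U+0118).

U+0118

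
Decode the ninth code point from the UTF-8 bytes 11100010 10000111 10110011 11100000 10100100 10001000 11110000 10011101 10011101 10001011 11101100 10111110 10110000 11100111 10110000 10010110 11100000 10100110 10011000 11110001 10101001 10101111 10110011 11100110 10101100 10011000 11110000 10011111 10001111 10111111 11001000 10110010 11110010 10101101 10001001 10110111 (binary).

U+1F3FF

Offset 0: leading byte 0xE2 = 11100010 → 3-byte char #1 = E2 87 B3.
Offset 3: leading byte 0xE0 = 11100000 → 3-byte char #2 = E0 A4 88.
Offset 6: leading byte 0xF0 = 11110000 → 4-byte char #3 = F0 9D 9D 8B.
Offset 10: leading byte 0xEC = 11101100 → 3-byte char #4 = EC BE B0.
Offset 13: leading byte 0xE7 = 11100111 → 3-byte char #5 = E7 B0 96.
Offset 16: leading byte 0xE0 = 11100000 → 3-byte char #6 = E0 A6 98.
Offset 19: leading byte 0xF1 = 11110001 → 4-byte char #7 = F1 A9 AF B3.
Offset 23: leading byte 0xE6 = 11100110 → 3-byte char #8 = E6 AC 98.
Offset 26: leading byte 0xF0 = 11110000 → 4-byte char #9 = F0 9F 8F BF.
Leading byte 0xF0 = 11110000 matches 11110xxx → 4-byte sequence.
Byte 1: 0xF0 = 11110000, payload 000 (3 bits).
Byte 2: 0x9F = 10011111 (10xxxxxx ✓), payload 011111.
Byte 3: 0x8F = 10001111 (10xxxxxx ✓), payload 001111.
Byte 4: 0xBF = 10111111 (10xxxxxx ✓), payload 111111.
Concatenate: 000011111001111111111 = 0x1F3FF (21 bits → U+1F3FF).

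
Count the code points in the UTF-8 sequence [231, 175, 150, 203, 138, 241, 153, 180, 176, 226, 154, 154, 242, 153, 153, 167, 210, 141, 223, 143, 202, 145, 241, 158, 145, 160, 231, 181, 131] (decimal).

10

Byte at offset 0: 0xE7 = 11100111 → 3-byte char (#1). Advance 3.
Byte at offset 3: 0xCB = 11001011 → 2-byte char (#2). Advance 2.
Byte at offset 5: 0xF1 = 11110001 → 4-byte char (#3). Advance 4.
Byte at offset 9: 0xE2 = 11100010 → 3-byte char (#4). Advance 3.
Byte at offset 12: 0xF2 = 11110010 → 4-byte char (#5). Advance 4.
Byte at offset 16: 0xD2 = 11010010 → 2-byte char (#6). Advance 2.
Byte at offset 18: 0xDF = 11011111 → 2-byte char (#7). Advance 2.
Byte at offset 20: 0xCA = 11001010 → 2-byte char (#8). Advance 2.
Byte at offset 22: 0xF1 = 11110001 → 4-byte char (#9). Advance 4.
Byte at offset 26: 0xE7 = 11100111 → 3-byte char (#10). Advance 3.
Reached end at offset 29 after 10 code points.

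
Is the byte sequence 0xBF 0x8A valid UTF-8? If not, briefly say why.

Byte 0xBF = 10111111 has the form 10xxxxxx — a continuation byte — but there is no preceding leading byte.

invalid (continuation byte with no leading byte)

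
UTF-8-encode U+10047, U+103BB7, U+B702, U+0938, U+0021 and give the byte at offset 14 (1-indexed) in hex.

0xB8

1-indexed offset 14 is 0-indexed offset 13.
U+10047 → 4-byte form F0 90 81 87 at offsets 0–3.
U+103BB7 → 4-byte form F4 83 AE B7 at offsets 4–7.
U+B702 → 3-byte form EB 9C 82 at offsets 8–10.
U+0938 → 3-byte form E0 A4 B8 at offsets 11–13.
Offset 13 falls in char 4's range; it's byte 3 of E0 A4 B8 = 0xB8.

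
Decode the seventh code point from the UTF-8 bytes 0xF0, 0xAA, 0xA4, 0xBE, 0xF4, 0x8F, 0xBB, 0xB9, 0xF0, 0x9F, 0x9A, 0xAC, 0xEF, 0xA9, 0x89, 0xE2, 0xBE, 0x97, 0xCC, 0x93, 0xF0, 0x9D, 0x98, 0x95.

Offset 0: leading byte 0xF0 = 11110000 → 4-byte char #1 = F0 AA A4 BE.
Offset 4: leading byte 0xF4 = 11110100 → 4-byte char #2 = F4 8F BB B9.
Offset 8: leading byte 0xF0 = 11110000 → 4-byte char #3 = F0 9F 9A AC.
Offset 12: leading byte 0xEF = 11101111 → 3-byte char #4 = EF A9 89.
Offset 15: leading byte 0xE2 = 11100010 → 3-byte char #5 = E2 BE 97.
Offset 18: leading byte 0xCC = 11001100 → 2-byte char #6 = CC 93.
Offset 20: leading byte 0xF0 = 11110000 → 4-byte char #7 = F0 9D 98 95.
Leading byte 0xF0 = 11110000 matches 11110xxx → 4-byte sequence.
Byte 1: 0xF0 = 11110000, payload 000 (3 bits).
Byte 2: 0x9D = 10011101 (10xxxxxx ✓), payload 011101.
Byte 3: 0x98 = 10011000 (10xxxxxx ✓), payload 011000.
Byte 4: 0x95 = 10010101 (10xxxxxx ✓), payload 010101.
Concatenate: 000011101011000010101 = 0x1D615 (21 bits → U+1D615).

U+1D615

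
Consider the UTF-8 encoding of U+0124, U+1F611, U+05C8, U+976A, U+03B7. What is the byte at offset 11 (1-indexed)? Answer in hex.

0xAA

1-indexed offset 11 is 0-indexed offset 10.
U+0124 → 2-byte form C4 A4 at offsets 0–1.
U+1F611 → 4-byte form F0 9F 98 91 at offsets 2–5.
U+05C8 → 2-byte form D7 88 at offsets 6–7.
U+976A → 3-byte form E9 9D AA at offsets 8–10.
Offset 10 falls in char 4's range; it's byte 3 of E9 9D AA = 0xAA.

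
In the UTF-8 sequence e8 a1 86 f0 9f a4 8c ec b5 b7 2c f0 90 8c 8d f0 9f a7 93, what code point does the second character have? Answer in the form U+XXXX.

U+1F90C

Offset 0: leading byte 0xE8 = 11101000 → 3-byte char #1 = E8 A1 86.
Offset 3: leading byte 0xF0 = 11110000 → 4-byte char #2 = F0 9F A4 8C.
Leading byte 0xF0 = 11110000 matches 11110xxx → 4-byte sequence.
Byte 1: 0xF0 = 11110000, payload 000 (3 bits).
Byte 2: 0x9F = 10011111 (10xxxxxx ✓), payload 011111.
Byte 3: 0xA4 = 10100100 (10xxxxxx ✓), payload 100100.
Byte 4: 0x8C = 10001100 (10xxxxxx ✓), payload 001100.
Concatenate: 000011111100100001100 = 0x1F90C (21 bits → U+1F90C).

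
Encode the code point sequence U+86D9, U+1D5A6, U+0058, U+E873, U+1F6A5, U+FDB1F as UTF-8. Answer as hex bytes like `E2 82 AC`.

E8 9B 99 F0 9D 96 A6 58 EE A1 B3 F0 9F 9A A5 F3 BD AC 9F

U+86D9: 3-byte form → E8 9B 99.
U+1D5A6: 4-byte form → F0 9D 96 A6.
U+0058: 1-byte form → 58.
U+E873: 3-byte form → EE A1 B3.
U+1F6A5: 4-byte form → F0 9F 9A A5.
U+FDB1F: 4-byte form → F3 BD AC 9F.
Concatenated (19 bytes): E8 9B 99 F0 9D 96 A6 58 EE A1 B3 F0 9F 9A A5 F3 BD AC 9F.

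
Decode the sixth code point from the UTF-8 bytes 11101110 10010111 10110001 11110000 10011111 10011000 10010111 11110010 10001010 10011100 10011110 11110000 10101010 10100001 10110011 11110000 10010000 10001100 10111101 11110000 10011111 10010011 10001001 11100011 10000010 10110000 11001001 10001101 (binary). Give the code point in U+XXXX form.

U+1F4C9

Offset 0: leading byte 0xEE = 11101110 → 3-byte char #1 = EE 97 B1.
Offset 3: leading byte 0xF0 = 11110000 → 4-byte char #2 = F0 9F 98 97.
Offset 7: leading byte 0xF2 = 11110010 → 4-byte char #3 = F2 8A 9C 9E.
Offset 11: leading byte 0xF0 = 11110000 → 4-byte char #4 = F0 AA A1 B3.
Offset 15: leading byte 0xF0 = 11110000 → 4-byte char #5 = F0 90 8C BD.
Offset 19: leading byte 0xF0 = 11110000 → 4-byte char #6 = F0 9F 93 89.
Leading byte 0xF0 = 11110000 matches 11110xxx → 4-byte sequence.
Byte 1: 0xF0 = 11110000, payload 000 (3 bits).
Byte 2: 0x9F = 10011111 (10xxxxxx ✓), payload 011111.
Byte 3: 0x93 = 10010011 (10xxxxxx ✓), payload 010011.
Byte 4: 0x89 = 10001001 (10xxxxxx ✓), payload 001001.
Concatenate: 000011111010011001001 = 0x1F4C9 (21 bits → U+1F4C9).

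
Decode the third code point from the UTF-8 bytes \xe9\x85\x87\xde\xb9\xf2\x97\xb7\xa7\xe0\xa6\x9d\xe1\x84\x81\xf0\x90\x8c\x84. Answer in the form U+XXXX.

Offset 0: leading byte 0xE9 = 11101001 → 3-byte char #1 = E9 85 87.
Offset 3: leading byte 0xDE = 11011110 → 2-byte char #2 = DE B9.
Offset 5: leading byte 0xF2 = 11110010 → 4-byte char #3 = F2 97 B7 A7.
Leading byte 0xF2 = 11110010 matches 11110xxx → 4-byte sequence.
Byte 1: 0xF2 = 11110010, payload 010 (3 bits).
Byte 2: 0x97 = 10010111 (10xxxxxx ✓), payload 010111.
Byte 3: 0xB7 = 10110111 (10xxxxxx ✓), payload 110111.
Byte 4: 0xA7 = 10100111 (10xxxxxx ✓), payload 100111.
Concatenate: 010010111110111100111 = 0x97DE7 (21 bits → U+97DE7).

U+97DE7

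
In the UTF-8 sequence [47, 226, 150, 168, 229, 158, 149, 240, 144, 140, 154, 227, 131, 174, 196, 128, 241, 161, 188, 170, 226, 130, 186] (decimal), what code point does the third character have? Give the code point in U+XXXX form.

U+5795

Offset 0: leading byte 0x2F = 00101111 → 1-byte char #1 = 2F.
Offset 1: leading byte 0xE2 = 11100010 → 3-byte char #2 = E2 96 A8.
Offset 4: leading byte 0xE5 = 11100101 → 3-byte char #3 = E5 9E 95.
Leading byte 0xE5 = 11100101 matches 1110xxxx → 3-byte sequence.
Byte 1: 0xE5 = 11100101, payload 0101 (4 bits).
Byte 2: 0x9E = 10011110 (10xxxxxx ✓), payload 011110.
Byte 3: 0x95 = 10010101 (10xxxxxx ✓), payload 010101.
Concatenate: 0101011110010101 = 0x5795 (16 bits → U+5795).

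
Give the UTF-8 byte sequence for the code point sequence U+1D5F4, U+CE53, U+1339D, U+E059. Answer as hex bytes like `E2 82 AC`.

F0 9D 97 B4 EC B9 93 F0 93 8E 9D EE 81 99

U+1D5F4: 4-byte form → F0 9D 97 B4.
U+CE53: 3-byte form → EC B9 93.
U+1339D: 4-byte form → F0 93 8E 9D.
U+E059: 3-byte form → EE 81 99.
Concatenated (14 bytes): F0 9D 97 B4 EC B9 93 F0 93 8E 9D EE 81 99.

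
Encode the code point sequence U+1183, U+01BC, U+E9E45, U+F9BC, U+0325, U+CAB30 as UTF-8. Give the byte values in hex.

E1 86 83 C6 BC F3 A9 B9 85 EF A6 BC CC A5 F3 8A AC B0

U+1183: 3-byte form → E1 86 83.
U+01BC: 2-byte form → C6 BC.
U+E9E45: 4-byte form → F3 A9 B9 85.
U+F9BC: 3-byte form → EF A6 BC.
U+0325: 2-byte form → CC A5.
U+CAB30: 4-byte form → F3 8A AC B0.
Concatenated (18 bytes): E1 86 83 C6 BC F3 A9 B9 85 EF A6 BC CC A5 F3 8A AC B0.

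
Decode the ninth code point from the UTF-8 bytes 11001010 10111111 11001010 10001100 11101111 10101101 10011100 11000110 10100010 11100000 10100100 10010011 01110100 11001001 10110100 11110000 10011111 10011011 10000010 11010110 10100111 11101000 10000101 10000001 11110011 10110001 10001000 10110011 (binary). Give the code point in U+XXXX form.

Offset 0: leading byte 0xCA = 11001010 → 2-byte char #1 = CA BF.
Offset 2: leading byte 0xCA = 11001010 → 2-byte char #2 = CA 8C.
Offset 4: leading byte 0xEF = 11101111 → 3-byte char #3 = EF AD 9C.
Offset 7: leading byte 0xC6 = 11000110 → 2-byte char #4 = C6 A2.
Offset 9: leading byte 0xE0 = 11100000 → 3-byte char #5 = E0 A4 93.
Offset 12: leading byte 0x74 = 01110100 → 1-byte char #6 = 74.
Offset 13: leading byte 0xC9 = 11001001 → 2-byte char #7 = C9 B4.
Offset 15: leading byte 0xF0 = 11110000 → 4-byte char #8 = F0 9F 9B 82.
Offset 19: leading byte 0xD6 = 11010110 → 2-byte char #9 = D6 A7.
Leading byte 0xD6 = 11010110 matches 110xxxxx → 2-byte sequence.
Byte 1: 0xD6 = 11010110, payload 10110 (5 bits).
Byte 2: 0xA7 = 10100111 (10xxxxxx ✓), payload 100111.
Concatenate: 10110100111 = 0x5A7 (11 bits → U+05A7).

U+05A7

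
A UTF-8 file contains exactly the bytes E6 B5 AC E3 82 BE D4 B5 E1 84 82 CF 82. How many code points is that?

5

Byte at offset 0: 0xE6 = 11100110 → 3-byte char (#1). Advance 3.
Byte at offset 3: 0xE3 = 11100011 → 3-byte char (#2). Advance 3.
Byte at offset 6: 0xD4 = 11010100 → 2-byte char (#3). Advance 2.
Byte at offset 8: 0xE1 = 11100001 → 3-byte char (#4). Advance 3.
Byte at offset 11: 0xCF = 11001111 → 2-byte char (#5). Advance 2.
Reached end at offset 13 after 5 code points.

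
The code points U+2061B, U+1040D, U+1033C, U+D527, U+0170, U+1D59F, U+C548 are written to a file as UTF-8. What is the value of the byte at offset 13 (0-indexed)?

0x94

U+2061B → 4-byte form F0 A0 98 9B at offsets 0–3.
U+1040D → 4-byte form F0 90 90 8D at offsets 4–7.
U+1033C → 4-byte form F0 90 8C BC at offsets 8–11.
U+D527 → 3-byte form ED 94 A7 at offsets 12–14.
Offset 13 falls in char 4's range; it's byte 2 of ED 94 A7 = 0x94.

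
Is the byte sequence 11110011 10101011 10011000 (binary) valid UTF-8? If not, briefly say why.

Leading byte 0xF3 = 11110011 → 4-byte form, but only 3 bytes are present.

invalid (sequence truncated)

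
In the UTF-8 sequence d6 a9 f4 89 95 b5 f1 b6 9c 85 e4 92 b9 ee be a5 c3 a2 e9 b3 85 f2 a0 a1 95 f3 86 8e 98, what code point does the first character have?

Offset 0: leading byte 0xD6 = 11010110 → 2-byte char #1 = D6 A9.
Leading byte 0xD6 = 11010110 matches 110xxxxx → 2-byte sequence.
Byte 1: 0xD6 = 11010110, payload 10110 (5 bits).
Byte 2: 0xA9 = 10101001 (10xxxxxx ✓), payload 101001.
Concatenate: 10110101001 = 0x5A9 (11 bits → U+05A9).

U+05A9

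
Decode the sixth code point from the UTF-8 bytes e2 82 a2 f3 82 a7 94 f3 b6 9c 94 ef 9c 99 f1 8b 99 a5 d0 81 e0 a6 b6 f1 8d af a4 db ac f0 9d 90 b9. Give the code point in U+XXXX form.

Offset 0: leading byte 0xE2 = 11100010 → 3-byte char #1 = E2 82 A2.
Offset 3: leading byte 0xF3 = 11110011 → 4-byte char #2 = F3 82 A7 94.
Offset 7: leading byte 0xF3 = 11110011 → 4-byte char #3 = F3 B6 9C 94.
Offset 11: leading byte 0xEF = 11101111 → 3-byte char #4 = EF 9C 99.
Offset 14: leading byte 0xF1 = 11110001 → 4-byte char #5 = F1 8B 99 A5.
Offset 18: leading byte 0xD0 = 11010000 → 2-byte char #6 = D0 81.
Leading byte 0xD0 = 11010000 matches 110xxxxx → 2-byte sequence.
Byte 1: 0xD0 = 11010000, payload 10000 (5 bits).
Byte 2: 0x81 = 10000001 (10xxxxxx ✓), payload 000001.
Concatenate: 10000000001 = 0x401 (11 bits → U+0401).

U+0401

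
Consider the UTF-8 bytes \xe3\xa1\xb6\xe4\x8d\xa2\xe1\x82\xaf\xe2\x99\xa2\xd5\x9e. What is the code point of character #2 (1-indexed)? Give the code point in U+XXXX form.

Offset 0: leading byte 0xE3 = 11100011 → 3-byte char #1 = E3 A1 B6.
Offset 3: leading byte 0xE4 = 11100100 → 3-byte char #2 = E4 8D A2.
Leading byte 0xE4 = 11100100 matches 1110xxxx → 3-byte sequence.
Byte 1: 0xE4 = 11100100, payload 0100 (4 bits).
Byte 2: 0x8D = 10001101 (10xxxxxx ✓), payload 001101.
Byte 3: 0xA2 = 10100010 (10xxxxxx ✓), payload 100010.
Concatenate: 0100001101100010 = 0x4362 (16 bits → U+4362).

U+4362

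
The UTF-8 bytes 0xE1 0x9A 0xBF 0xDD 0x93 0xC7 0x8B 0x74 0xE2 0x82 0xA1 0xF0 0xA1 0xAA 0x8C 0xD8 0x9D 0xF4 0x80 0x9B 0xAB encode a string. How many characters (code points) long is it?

Byte at offset 0: 0xE1 = 11100001 → 3-byte char (#1). Advance 3.
Byte at offset 3: 0xDD = 11011101 → 2-byte char (#2). Advance 2.
Byte at offset 5: 0xC7 = 11000111 → 2-byte char (#3). Advance 2.
Byte at offset 7: 0x74 = 01110100 → 1-byte char (#4). Advance 1.
Byte at offset 8: 0xE2 = 11100010 → 3-byte char (#5). Advance 3.
Byte at offset 11: 0xF0 = 11110000 → 4-byte char (#6). Advance 4.
Byte at offset 15: 0xD8 = 11011000 → 2-byte char (#7). Advance 2.
Byte at offset 17: 0xF4 = 11110100 → 4-byte char (#8). Advance 4.
Reached end at offset 21 after 8 code points.

8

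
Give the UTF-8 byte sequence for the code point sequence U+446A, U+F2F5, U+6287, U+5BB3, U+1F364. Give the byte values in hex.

U+446A: 3-byte form → E4 91 AA.
U+F2F5: 3-byte form → EF 8B B5.
U+6287: 3-byte form → E6 8A 87.
U+5BB3: 3-byte form → E5 AE B3.
U+1F364: 4-byte form → F0 9F 8D A4.
Concatenated (16 bytes): E4 91 AA EF 8B B5 E6 8A 87 E5 AE B3 F0 9F 8D A4.

E4 91 AA EF 8B B5 E6 8A 87 E5 AE B3 F0 9F 8D A4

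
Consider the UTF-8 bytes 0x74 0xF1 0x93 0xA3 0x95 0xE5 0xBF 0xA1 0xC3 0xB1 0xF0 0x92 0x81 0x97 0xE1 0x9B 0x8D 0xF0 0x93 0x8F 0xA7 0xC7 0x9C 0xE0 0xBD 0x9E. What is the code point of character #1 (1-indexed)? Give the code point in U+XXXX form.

U+0074

Offset 0: leading byte 0x74 = 01110100 → 1-byte char #1 = 74.
Leading byte 0x74 = 01110100 matches 0xxxxxxx → 1-byte sequence.
Byte 1: 0x74 = 01110100, payload 1110100 (7 bits).
Concatenate: 1110100 = 0x74 (7 bits → U+0074).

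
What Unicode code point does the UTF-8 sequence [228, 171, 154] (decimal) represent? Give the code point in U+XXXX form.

Leading byte 0xE4 = 11100100 matches 1110xxxx → 3-byte sequence.
Byte 1: 0xE4 = 11100100, payload 0100 (4 bits).
Byte 2: 0xAB = 10101011 (10xxxxxx ✓), payload 101011.
Byte 3: 0x9A = 10011010 (10xxxxxx ✓), payload 011010.
Concatenate: 0100101011011010 = 0x4ADA (16 bits → U+4ADA).

U+4ADA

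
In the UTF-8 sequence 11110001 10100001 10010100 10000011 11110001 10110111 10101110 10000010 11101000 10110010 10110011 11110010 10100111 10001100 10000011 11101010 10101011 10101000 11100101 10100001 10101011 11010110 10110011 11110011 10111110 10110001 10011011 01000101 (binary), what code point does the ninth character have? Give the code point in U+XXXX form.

Offset 0: leading byte 0xF1 = 11110001 → 4-byte char #1 = F1 A1 94 83.
Offset 4: leading byte 0xF1 = 11110001 → 4-byte char #2 = F1 B7 AE 82.
Offset 8: leading byte 0xE8 = 11101000 → 3-byte char #3 = E8 B2 B3.
Offset 11: leading byte 0xF2 = 11110010 → 4-byte char #4 = F2 A7 8C 83.
Offset 15: leading byte 0xEA = 11101010 → 3-byte char #5 = EA AB A8.
Offset 18: leading byte 0xE5 = 11100101 → 3-byte char #6 = E5 A1 AB.
Offset 21: leading byte 0xD6 = 11010110 → 2-byte char #7 = D6 B3.
Offset 23: leading byte 0xF3 = 11110011 → 4-byte char #8 = F3 BE B1 9B.
Offset 27: leading byte 0x45 = 01000101 → 1-byte char #9 = 45.
Leading byte 0x45 = 01000101 matches 0xxxxxxx → 1-byte sequence.
Byte 1: 0x45 = 01000101, payload 1000101 (7 bits).
Concatenate: 1000101 = 0x45 (7 bits → U+0045).

U+0045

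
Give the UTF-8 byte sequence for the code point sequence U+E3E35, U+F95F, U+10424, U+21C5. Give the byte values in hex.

U+E3E35: 4-byte form → F3 A3 B8 B5.
U+F95F: 3-byte form → EF A5 9F.
U+10424: 4-byte form → F0 90 90 A4.
U+21C5: 3-byte form → E2 87 85.
Concatenated (14 bytes): F3 A3 B8 B5 EF A5 9F F0 90 90 A4 E2 87 85.

F3 A3 B8 B5 EF A5 9F F0 90 90 A4 E2 87 85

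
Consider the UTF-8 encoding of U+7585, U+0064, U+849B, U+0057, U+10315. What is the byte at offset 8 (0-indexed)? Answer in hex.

U+7585 → 3-byte form E7 96 85 at offsets 0–2.
U+0064 → 1-byte form 64 at offsets 3–3.
U+849B → 3-byte form E8 92 9B at offsets 4–6.
U+0057 → 1-byte form 57 at offsets 7–7.
U+10315 → 4-byte form F0 90 8C 95 at offsets 8–11.
Offset 8 falls in char 5's range; it's byte 1 of F0 90 8C 95 = 0xF0.

0xF0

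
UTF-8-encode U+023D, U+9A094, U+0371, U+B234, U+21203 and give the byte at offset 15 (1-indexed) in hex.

0x83

1-indexed offset 15 is 0-indexed offset 14.
U+023D → 2-byte form C8 BD at offsets 0–1.
U+9A094 → 4-byte form F2 9A 82 94 at offsets 2–5.
U+0371 → 2-byte form CD B1 at offsets 6–7.
U+B234 → 3-byte form EB 88 B4 at offsets 8–10.
U+21203 → 4-byte form F0 A1 88 83 at offsets 11–14.
Offset 14 falls in char 5's range; it's byte 4 of F0 A1 88 83 = 0x83.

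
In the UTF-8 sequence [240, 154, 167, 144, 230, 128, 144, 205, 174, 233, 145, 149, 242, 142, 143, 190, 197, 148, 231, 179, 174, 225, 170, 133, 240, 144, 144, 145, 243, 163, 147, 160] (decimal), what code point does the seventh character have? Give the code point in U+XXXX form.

U+7CEE

Offset 0: leading byte 0xF0 = 11110000 → 4-byte char #1 = F0 9A A7 90.
Offset 4: leading byte 0xE6 = 11100110 → 3-byte char #2 = E6 80 90.
Offset 7: leading byte 0xCD = 11001101 → 2-byte char #3 = CD AE.
Offset 9: leading byte 0xE9 = 11101001 → 3-byte char #4 = E9 91 95.
Offset 12: leading byte 0xF2 = 11110010 → 4-byte char #5 = F2 8E 8F BE.
Offset 16: leading byte 0xC5 = 11000101 → 2-byte char #6 = C5 94.
Offset 18: leading byte 0xE7 = 11100111 → 3-byte char #7 = E7 B3 AE.
Leading byte 0xE7 = 11100111 matches 1110xxxx → 3-byte sequence.
Byte 1: 0xE7 = 11100111, payload 0111 (4 bits).
Byte 2: 0xB3 = 10110011 (10xxxxxx ✓), payload 110011.
Byte 3: 0xAE = 10101110 (10xxxxxx ✓), payload 101110.
Concatenate: 0111110011101110 = 0x7CEE (16 bits → U+7CEE).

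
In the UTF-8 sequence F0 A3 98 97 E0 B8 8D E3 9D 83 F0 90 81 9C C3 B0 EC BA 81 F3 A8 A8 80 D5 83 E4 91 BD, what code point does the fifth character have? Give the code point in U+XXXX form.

U+00F0

Offset 0: leading byte 0xF0 = 11110000 → 4-byte char #1 = F0 A3 98 97.
Offset 4: leading byte 0xE0 = 11100000 → 3-byte char #2 = E0 B8 8D.
Offset 7: leading byte 0xE3 = 11100011 → 3-byte char #3 = E3 9D 83.
Offset 10: leading byte 0xF0 = 11110000 → 4-byte char #4 = F0 90 81 9C.
Offset 14: leading byte 0xC3 = 11000011 → 2-byte char #5 = C3 B0.
Leading byte 0xC3 = 11000011 matches 110xxxxx → 2-byte sequence.
Byte 1: 0xC3 = 11000011, payload 00011 (5 bits).
Byte 2: 0xB0 = 10110000 (10xxxxxx ✓), payload 110000.
Concatenate: 00011110000 = 0xF0 (11 bits → U+00F0).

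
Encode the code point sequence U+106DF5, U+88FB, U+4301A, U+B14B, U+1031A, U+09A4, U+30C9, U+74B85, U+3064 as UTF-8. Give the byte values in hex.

U+106DF5: 4-byte form → F4 86 B7 B5.
U+88FB: 3-byte form → E8 A3 BB.
U+4301A: 4-byte form → F1 83 80 9A.
U+B14B: 3-byte form → EB 85 8B.
U+1031A: 4-byte form → F0 90 8C 9A.
U+09A4: 3-byte form → E0 A6 A4.
U+30C9: 3-byte form → E3 83 89.
U+74B85: 4-byte form → F1 B4 AE 85.
U+3064: 3-byte form → E3 81 A4.
Concatenated (31 bytes): F4 86 B7 B5 E8 A3 BB F1 83 80 9A EB 85 8B F0 90 8C 9A E0 A6 A4 E3 83 89 F1 B4 AE 85 E3 81 A4.

F4 86 B7 B5 E8 A3 BB F1 83 80 9A EB 85 8B F0 90 8C 9A E0 A6 A4 E3 83 89 F1 B4 AE 85 E3 81 A4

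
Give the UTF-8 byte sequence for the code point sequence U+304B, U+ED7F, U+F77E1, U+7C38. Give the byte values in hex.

U+304B: 3-byte form → E3 81 8B.
U+ED7F: 3-byte form → EE B5 BF.
U+F77E1: 4-byte form → F3 B7 9F A1.
U+7C38: 3-byte form → E7 B0 B8.
Concatenated (13 bytes): E3 81 8B EE B5 BF F3 B7 9F A1 E7 B0 B8.

E3 81 8B EE B5 BF F3 B7 9F A1 E7 B0 B8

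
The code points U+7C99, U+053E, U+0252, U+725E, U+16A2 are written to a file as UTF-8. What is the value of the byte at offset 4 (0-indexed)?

0xBE

U+7C99 → 3-byte form E7 B2 99 at offsets 0–2.
U+053E → 2-byte form D4 BE at offsets 3–4.
Offset 4 falls in char 2's range; it's byte 2 of D4 BE = 0xBE.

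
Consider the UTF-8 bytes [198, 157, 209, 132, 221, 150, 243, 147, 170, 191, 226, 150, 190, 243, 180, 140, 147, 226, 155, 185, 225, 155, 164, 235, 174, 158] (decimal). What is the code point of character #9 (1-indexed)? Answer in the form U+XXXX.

U+BB9E

Offset 0: leading byte 0xC6 = 11000110 → 2-byte char #1 = C6 9D.
Offset 2: leading byte 0xD1 = 11010001 → 2-byte char #2 = D1 84.
Offset 4: leading byte 0xDD = 11011101 → 2-byte char #3 = DD 96.
Offset 6: leading byte 0xF3 = 11110011 → 4-byte char #4 = F3 93 AA BF.
Offset 10: leading byte 0xE2 = 11100010 → 3-byte char #5 = E2 96 BE.
Offset 13: leading byte 0xF3 = 11110011 → 4-byte char #6 = F3 B4 8C 93.
Offset 17: leading byte 0xE2 = 11100010 → 3-byte char #7 = E2 9B B9.
Offset 20: leading byte 0xE1 = 11100001 → 3-byte char #8 = E1 9B A4.
Offset 23: leading byte 0xEB = 11101011 → 3-byte char #9 = EB AE 9E.
Leading byte 0xEB = 11101011 matches 1110xxxx → 3-byte sequence.
Byte 1: 0xEB = 11101011, payload 1011 (4 bits).
Byte 2: 0xAE = 10101110 (10xxxxxx ✓), payload 101110.
Byte 3: 0x9E = 10011110 (10xxxxxx ✓), payload 011110.
Concatenate: 1011101110011110 = 0xBB9E (16 bits → U+BB9E).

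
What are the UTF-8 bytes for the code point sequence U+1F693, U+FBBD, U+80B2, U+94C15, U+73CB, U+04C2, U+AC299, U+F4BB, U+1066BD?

F0 9F 9A 93 EF AE BD E8 82 B2 F2 94 B0 95 E7 8F 8B D3 82 F2 AC 8A 99 EF 92 BB F4 86 9A BD

U+1F693: 4-byte form → F0 9F 9A 93.
U+FBBD: 3-byte form → EF AE BD.
U+80B2: 3-byte form → E8 82 B2.
U+94C15: 4-byte form → F2 94 B0 95.
U+73CB: 3-byte form → E7 8F 8B.
U+04C2: 2-byte form → D3 82.
U+AC299: 4-byte form → F2 AC 8A 99.
U+F4BB: 3-byte form → EF 92 BB.
U+1066BD: 4-byte form → F4 86 9A BD.
Concatenated (30 bytes): F0 9F 9A 93 EF AE BD E8 82 B2 F2 94 B0 95 E7 8F 8B D3 82 F2 AC 8A 99 EF 92 BB F4 86 9A BD.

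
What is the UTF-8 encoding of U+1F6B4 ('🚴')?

F0 9F 9A B4

U+1F6B4 = 0x1F6B4 = 128692 decimal. In range U+10000–U+10FFFF → 4-byte form: 11110xxx 10xxxxxx 10xxxxxx 10xxxxxx.
Binary (21 bits): 000011111011010110100.
Split 3+6+6+6: 000 | 011111 | 011010 | 110100.
Byte 1: 11110000 = 0xF0.
Byte 2: 10011111 = 0x9F.
Byte 3: 10011010 = 0x9A.
Byte 4: 10110100 = 0xB4.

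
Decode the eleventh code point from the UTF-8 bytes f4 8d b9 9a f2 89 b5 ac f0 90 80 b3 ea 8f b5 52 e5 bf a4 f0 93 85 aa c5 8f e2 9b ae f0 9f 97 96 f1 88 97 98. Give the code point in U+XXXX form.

U+485D8

Offset 0: leading byte 0xF4 = 11110100 → 4-byte char #1 = F4 8D B9 9A.
Offset 4: leading byte 0xF2 = 11110010 → 4-byte char #2 = F2 89 B5 AC.
Offset 8: leading byte 0xF0 = 11110000 → 4-byte char #3 = F0 90 80 B3.
Offset 12: leading byte 0xEA = 11101010 → 3-byte char #4 = EA 8F B5.
Offset 15: leading byte 0x52 = 01010010 → 1-byte char #5 = 52.
Offset 16: leading byte 0xE5 = 11100101 → 3-byte char #6 = E5 BF A4.
Offset 19: leading byte 0xF0 = 11110000 → 4-byte char #7 = F0 93 85 AA.
Offset 23: leading byte 0xC5 = 11000101 → 2-byte char #8 = C5 8F.
Offset 25: leading byte 0xE2 = 11100010 → 3-byte char #9 = E2 9B AE.
Offset 28: leading byte 0xF0 = 11110000 → 4-byte char #10 = F0 9F 97 96.
Offset 32: leading byte 0xF1 = 11110001 → 4-byte char #11 = F1 88 97 98.
Leading byte 0xF1 = 11110001 matches 11110xxx → 4-byte sequence.
Byte 1: 0xF1 = 11110001, payload 001 (3 bits).
Byte 2: 0x88 = 10001000 (10xxxxxx ✓), payload 001000.
Byte 3: 0x97 = 10010111 (10xxxxxx ✓), payload 010111.
Byte 4: 0x98 = 10011000 (10xxxxxx ✓), payload 011000.
Concatenate: 001001000010111011000 = 0x485D8 (21 bits → U+485D8).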